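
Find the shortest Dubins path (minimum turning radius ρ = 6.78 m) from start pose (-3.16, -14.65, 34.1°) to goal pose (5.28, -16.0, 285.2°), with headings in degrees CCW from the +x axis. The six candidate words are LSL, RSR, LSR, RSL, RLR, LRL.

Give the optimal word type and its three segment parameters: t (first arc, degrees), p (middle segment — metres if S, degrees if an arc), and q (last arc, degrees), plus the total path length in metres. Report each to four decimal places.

Let ψ = atan2(Δy, Δx) = atan2(-1.35, 8.44) = -9.0876° be the start→goal bearing.
Normalize: d = |goal − start| / ρ = 8.547286/6.78 = 1.260662, α = (θ_start − ψ) mod 360° = 43.1876° = 0.753766 rad, β = (θ_goal − ψ) mod 360° = 294.2876° = 5.136288 rad.
Common terms: sin α = 0.684390, cos α = 0.729116, sin β = -0.911492, cos β = 0.411318, cos(α−β) = -0.323917, d² = 1.589268. Work in radians in the unit-radius frame; every candidate has L = ρ·(t + p + q).
LSL: p² = 2 + d² − 2cos(α−β) + 2d(sin α − sin β) = 8.260837; p = √p² = 2.874167; φ = atan2(cos β − cos α, d + sin α − sin β) = -0.110797 rad; t = (φ − α) mod 2π = 5.418622 rad, q = (β − φ) mod 2π = 5.247085 rad → L = 6.78·(5.418622 + 2.874167 + 5.247085) = 6.78·13.539874 = 91.800347 m
RSR: p² = 2 + d² − 2cos(α−β) + 2d(sin β − sin α) = 0.213369; p = √p² = 0.461918; φ = atan2(cos α − cos β, d − sin α + sin β) = 2.382866 rad; t = (α − φ) mod 2π = 4.654085 rad, q = (φ − β) mod 2π = 3.529763 rad → L = 6.78·(4.654085 + 0.461918 + 3.529763) = 6.78·8.645767 = 58.618302 m
LSR: p² = d² − 2 + 2cos(α−β) + 2d(sin α + sin β) = -1.631166 < 0 → infeasible
RSL: p² = d² − 2 + 2cos(α−β) − 2d(sin α + sin β) = -0.485968 < 0 → infeasible
RLR: c = (6 − d² + 2cos(α−β) + 2d(sin α − sin β))/8 = 0.973329; p = 2π − arccos c = 6.051710 rad; φ = atan2(cos α − cos β, d − sin α + sin β) = 2.382866 rad; t = (α − φ + p/2) mod 2π = 1.396755 rad, q = (α − β − t + p) mod 2π = 0.272433 rad → L = 6.78·(1.396755 + 6.051710 + 0.272433) = 6.78·7.720898 = 52.347685 m
LRL: c = (6 − d² + 2cos(α−β) − 2d(sin α − sin β))/8 = -0.032605; p = 2π − arccos c = 4.679779 rad; φ = atan2(cos β − cos α, d + sin α − sin β) = -0.110797 rad; t = (φ − α + p/2) mod 2π = 1.475326 rad, q = (β − α − t + p) mod 2π = 1.303789 rad → L = 6.78·(1.475326 + 4.679779 + 1.303789) = 6.78·7.458894 = 50.571299 m
Shortest: LRL with L = 50.571299 m ≈ 50.5713 m
Convert LRL to answer units (arcs ×180/π): t = 1.475326·180/π = 84.5299°, p = 4.679779·180/π = 268.1316°, q = 1.303789·180/π = 74.7016°, L = 50.5713 m.

LRL: t = 84.5299°, p = 268.1316°, q = 74.7016°, L = 50.5713 m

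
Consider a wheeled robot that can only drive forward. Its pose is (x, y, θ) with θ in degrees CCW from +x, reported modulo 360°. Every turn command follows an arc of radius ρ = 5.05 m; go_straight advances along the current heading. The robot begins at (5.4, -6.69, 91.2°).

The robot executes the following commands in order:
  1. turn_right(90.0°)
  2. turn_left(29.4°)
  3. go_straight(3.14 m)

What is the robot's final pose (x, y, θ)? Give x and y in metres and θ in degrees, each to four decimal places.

set_pose: (x, y, θ) = (5.4000, -6.6900, 91.2000°), ρ = 5.05
turn_right(90.0°): centre at ρ to the right, rotate −90.0° → (10.3431, -1.5353, 1.2000°)
turn_left(29.4°): centre at ρ to the left, rotate +29.4° → (12.8080, -0.8332, 30.6000°)
go_straight(3.14): x += 3.14·cos θ, y += 3.14·sin θ → (15.5108, 0.7652, 30.6000°)

(15.5108, 0.7652, 30.6000°)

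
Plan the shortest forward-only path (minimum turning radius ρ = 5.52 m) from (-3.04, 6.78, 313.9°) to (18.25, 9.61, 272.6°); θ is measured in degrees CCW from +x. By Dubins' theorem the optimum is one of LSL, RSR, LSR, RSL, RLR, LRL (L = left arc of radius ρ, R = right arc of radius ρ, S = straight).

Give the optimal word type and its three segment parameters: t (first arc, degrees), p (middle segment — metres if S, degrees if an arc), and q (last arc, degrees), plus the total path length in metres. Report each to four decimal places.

LSR: t = 108.5813°, p = 4.3445 m, q = 149.8813°, L = 29.2453 m

Let ψ = atan2(Δy, Δx) = atan2(2.83, 21.29) = 7.5717° be the start→goal bearing.
Normalize: d = |goal − start| / ρ = 21.477267/5.52 = 3.890809, α = (θ_start − ψ) mod 360° = 306.3283° = 5.346437 rad, β = (θ_goal − ψ) mod 360° = 265.0283° = 4.625616 rad.
Common terms: sin α = -0.805636, cos α = 0.592411, sin β = -0.996238, cos β = -0.086664, cos(α−β) = 0.751264, d² = 15.138397. Work in radians in the unit-radius frame; every candidate has L = ρ·(t + p + q).
LSL: p² = 2 + d² − 2cos(α−β) + 2d(sin α − sin β) = 17.119057; p = √p² = 4.137518; φ = atan2(cos β − cos α, d + sin α − sin β) = -0.164872 rad; t = (φ − α) mod 2π = 0.771876 rad, q = (β − φ) mod 2π = 4.790488 rad → L = 5.52·(0.771876 + 4.137518 + 4.790488) = 5.52·9.699883 = 53.543352 m
RSR: p² = 2 + d² − 2cos(α−β) + 2d(sin β − sin α) = 14.152680; p = √p² = 3.762005; φ = atan2(cos α − cos β, d − sin α + sin β) = 0.181504 rad; t = (α − φ) mod 2π = 5.164933 rad, q = (φ − β) mod 2π = 1.839073 rad → L = 5.52·(5.164933 + 3.762005 + 1.839073) = 5.52·10.766011 = 59.428381 m
LSR: p² = d² − 2 + 2cos(α−β) + 2d(sin α + sin β) = 0.619432; p = √p² = 0.787040; φ = atan2(−cos α − cos β, d + sin α + sin β) − atan2(−2, p) = 0.958352 rad; t = (φ − α) mod 2π = 1.895100 rad, q = (φ − β) mod 2π = 2.615921 rad → L = 5.52·(1.895100 + 0.787040 + 2.615921) = 5.52·5.298062 = 29.245300 m
RSL: p² = d² − 2 + 2cos(α−β) − 2d(sin α + sin β) = 28.662418; p = √p² = 5.353729; φ = atan2(cos α + cos β, d − sin α − sin β) − atan2(2, p) = -0.268909 rad; t = (α − φ) mod 2π = 5.615346 rad, q = (β − φ) mod 2π = 4.894525 rad → L = 5.52·(5.615346 + 5.353729 + 4.894525) = 5.52·15.863600 = 87.567070 m
RLR: c = (6 − d² + 2cos(α−β) + 2d(sin α − sin β))/8 = -0.769085; p = 2π − arccos c = 3.834981 rad; φ = atan2(cos α − cos β, d − sin α + sin β) = 0.181504 rad; t = (α − φ + p/2) mod 2π = 0.799238 rad, q = (α − β − t + p) mod 2π = 3.756563 rad → L = 5.52·(0.799238 + 3.834981 + 3.756563) = 5.52·8.390782 = 46.317119 m
LRL: c = (6 − d² + 2cos(α−β) − 2d(sin α − sin β))/8 = -1.139882, |c| > 1 → infeasible
Shortest: LSR with L = 29.245300 m ≈ 29.2453 m
Convert LSR to answer units (arcs ×180/π): t = 1.895100·180/π = 108.5813°, p = ρ·p = 5.52·0.787040 = 4.3445 m, q = 2.615921·180/π = 149.8813°, L = 29.2453 m.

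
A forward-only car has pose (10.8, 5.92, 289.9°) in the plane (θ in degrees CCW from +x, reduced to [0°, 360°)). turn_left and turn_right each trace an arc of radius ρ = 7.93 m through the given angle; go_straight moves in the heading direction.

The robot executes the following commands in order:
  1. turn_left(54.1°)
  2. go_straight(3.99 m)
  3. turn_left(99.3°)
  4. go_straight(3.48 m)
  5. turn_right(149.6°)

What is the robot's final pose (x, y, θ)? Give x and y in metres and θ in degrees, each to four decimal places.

set_pose: (x, y, θ) = (10.8000, 5.9200, 289.9000°), ρ = 7.93
turn_left(54.1°): centre at ρ to the left, rotate +54.1° → (16.0707, 0.9964, 344.0000°)
go_straight(3.99): x += 3.99·cos θ, y += 3.99·sin θ → (19.9061, -0.1034, 344.0000°)
turn_left(99.3°): centre at ρ to the left, rotate +99.3° → (29.9678, 6.5942, 443.3000° ≡ 83.3000°)
go_straight(3.48): x += 3.48·cos θ, y += 3.48·sin θ → (30.3738, 10.0505, 83.3000°)
turn_right(149.6°): centre at ρ to the right, rotate −149.6° → (45.5108, 12.3127, -66.3000° ≡ 293.7000°)

(45.5108, 12.3127, 293.7000°)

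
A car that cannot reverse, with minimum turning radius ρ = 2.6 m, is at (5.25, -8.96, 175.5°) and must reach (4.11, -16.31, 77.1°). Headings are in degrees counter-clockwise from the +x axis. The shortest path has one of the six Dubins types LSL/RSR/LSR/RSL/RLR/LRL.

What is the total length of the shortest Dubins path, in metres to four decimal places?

Let ψ = atan2(Δy, Δx) = atan2(-7.35, -1.14) = -98.8164° be the start→goal bearing.
Normalize: d = |goal − start| / ρ = 7.437883/2.6 = 2.860724, α = (θ_start − ψ) mod 360° = 274.3164° = 4.787725 rad, β = (θ_goal − ψ) mod 360° = 175.9164° = 3.070321 rad.
Common terms: sin α = -0.997164, cos α = 0.075265, sin β = 0.071211, cos β = -0.997461, cos(α−β) = -0.146083, d² = 8.183743. Work in radians in the unit-radius frame; every candidate has L = ρ·(t + p + q).
LSL: p² = 2 + d² − 2cos(α−β) + 2d(sin α − sin β) = 4.363258; p = √p² = 2.088841; φ = atan2(cos β − cos α, d + sin α − sin β) = -0.539318 rad; t = (φ − α) mod 2π = 0.956142 rad, q = (β − φ) mod 2π = 3.609639 rad → L = 2.6·(0.956142 + 2.088841 + 3.609639) = 2.6·6.654623 = 17.302019 m
RSR: p² = 2 + d² − 2cos(α−β) + 2d(sin β − sin α) = 16.588560; p = √p² = 4.072906; φ = atan2(cos α − cos β, d − sin α + sin β) = 0.266525 rad; t = (α − φ) mod 2π = 4.521200 rad, q = (φ − β) mod 2π = 3.479390 rad → L = 2.6·(4.521200 + 4.072906 + 3.479390) = 2.6·12.073495 = 31.391087 m
LSR: p² = d² − 2 + 2cos(α−β) + 2d(sin α + sin β) = 0.593788; p = √p² = 0.770576; φ = atan2(−cos α − cos β, d + sin α + sin β) − atan2(−2, p) = 1.647825 rad; t = (φ − α) mod 2π = 3.143285 rad, q = (φ − β) mod 2π = 4.860689 rad → L = 2.6·(3.143285 + 0.770576 + 4.860689) = 2.6·8.774551 = 22.813832 m
RSL: p² = d² − 2 + 2cos(α−β) − 2d(sin α + sin β) = 11.189365; p = √p² = 3.345051; φ = atan2(cos α + cos β, d − sin α − sin β) − atan2(2, p) = -0.777759 rad; t = (α − φ) mod 2π = 5.565485 rad, q = (β − φ) mod 2π = 3.848081 rad → L = 2.6·(5.565485 + 3.345051 + 3.848081) = 2.6·12.758616 = 33.172401 m
RLR: c = (6 − d² + 2cos(α−β) + 2d(sin α − sin β))/8 = -1.073570, |c| > 1 → infeasible
LRL: c = (6 − d² + 2cos(α−β) − 2d(sin α − sin β))/8 = 0.454593; p = 2π − arccos c = 5.184304 rad; φ = atan2(cos β − cos α, d + sin α − sin β) = -0.539318 rad; t = (φ − α + p/2) mod 2π = 3.548294 rad, q = (β − α − t + p) mod 2π = 6.201791 rad → L = 2.6·(3.548294 + 5.184304 + 6.201791) = 2.6·14.934389 = 38.829412 m
Shortest: LSL with L = 17.302019 m ≈ 17.3020 m

17.3020 m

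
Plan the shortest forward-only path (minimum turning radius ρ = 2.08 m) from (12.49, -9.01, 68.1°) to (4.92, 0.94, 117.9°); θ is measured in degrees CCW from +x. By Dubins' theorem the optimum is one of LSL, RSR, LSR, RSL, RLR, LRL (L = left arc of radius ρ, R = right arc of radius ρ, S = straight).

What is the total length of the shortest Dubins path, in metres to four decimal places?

Let ψ = atan2(Δy, Δx) = atan2(9.95, -7.57) = 127.2640° be the start→goal bearing.
Normalize: d = |goal − start| / ρ = 12.502296/2.08 = 6.010719, α = (θ_start − ψ) mod 360° = 300.8360° = 5.250578 rad, β = (θ_goal − ψ) mod 360° = 350.6360° = 6.119752 rad.
Common terms: sin α = -0.858638, cos α = 0.512582, sin β = -0.162706, cos β = 0.986675, cos(α−β) = 0.645458, d² = 36.128744. Work in radians in the unit-radius frame; every candidate has L = ρ·(t + p + q).
LSL: p² = 2 + d² − 2cos(α−β) + 2d(sin α − sin β) = 28.471728; p = √p² = 5.335891; φ = atan2(cos β − cos α, d + sin α − sin β) = 0.088967 rad; t = (φ − α) mod 2π = 1.121574 rad, q = (β − φ) mod 2π = 6.030785 rad → L = 2.08·(1.121574 + 5.335891 + 6.030785) = 2.08·12.488250 = 25.975560 m
RSR: p² = 2 + d² − 2cos(α−β) + 2d(sin β − sin α) = 45.203930; p = √p² = 6.723387; φ = atan2(cos α − cos β, d − sin α + sin β) = -0.070572 rad; t = (α − φ) mod 2π = 5.321151 rad, q = (φ − β) mod 2π = 0.092861 rad → L = 2.08·(5.321151 + 6.723387 + 0.092861) = 2.08·12.137398 = 25.245788 m
LSR: p² = d² − 2 + 2cos(α−β) + 2d(sin α + sin β) = 23.141628; p = √p² = 4.810575; φ = atan2(−cos α − cos β, d + sin α + sin β) − atan2(−2, p) = 0.102104 rad; t = (φ − α) mod 2π = 1.134711 rad, q = (φ − β) mod 2π = 0.265537 rad → L = 2.08·(1.134711 + 4.810575 + 0.265537) = 2.08·6.210823 = 12.918512 m
RSL: p² = d² − 2 + 2cos(α−β) − 2d(sin α + sin β) = 47.697692; p = √p² = 6.906352; φ = atan2(cos α + cos β, d − sin α − sin β) − atan2(2, p) = -0.071820 rad; t = (α − φ) mod 2π = 5.322398 rad, q = (β − φ) mod 2π = 6.191572 rad → L = 2.08·(5.322398 + 6.906352 + 6.191572) = 2.08·18.420322 = 38.314270 m
RLR: c = (6 − d² + 2cos(α−β) + 2d(sin α − sin β))/8 = -4.650491, |c| > 1 → infeasible
LRL: c = (6 − d² + 2cos(α−β) − 2d(sin α − sin β))/8 = -2.558966, |c| > 1 → infeasible
Shortest: LSR with L = 12.918512 m ≈ 12.9185 m

12.9185 m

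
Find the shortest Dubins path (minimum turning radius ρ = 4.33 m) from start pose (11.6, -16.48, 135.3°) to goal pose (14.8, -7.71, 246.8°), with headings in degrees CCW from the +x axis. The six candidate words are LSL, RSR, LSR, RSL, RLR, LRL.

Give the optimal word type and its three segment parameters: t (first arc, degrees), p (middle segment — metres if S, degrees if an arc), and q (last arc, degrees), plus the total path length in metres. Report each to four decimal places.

RSR: t = 17.9562°, p = 8.3286 m, q = 230.5438°, L = 27.1084 m

Let ψ = atan2(Δy, Δx) = atan2(8.77, 3.20) = 69.9540° be the start→goal bearing.
Normalize: d = |goal − start| / ρ = 9.335572/4.33 = 2.156021, α = (θ_start − ψ) mod 360° = 65.3460° = 1.140503 rad, β = (θ_goal − ψ) mod 360° = 176.8460° = 3.086545 rad.
Common terms: sin α = 0.908844, cos α = 0.417137, sin β = 0.055019, cos β = -0.998485, cos(α−β) = -0.366501, d² = 4.648427. Work in radians in the unit-radius frame; every candidate has L = ρ·(t + p + q).
LSL: p² = 2 + d² − 2cos(α−β) + 2d(sin α − sin β) = 11.063156; p = √p² = 3.326132; φ = atan2(cos β − cos α, d + sin α − sin β) = -0.439632 rad; t = (φ − α) mod 2π = 4.703050 rad, q = (β − φ) mod 2π = 3.526177 rad → L = 4.33·(4.703050 + 3.326132 + 3.526177) = 4.33·11.555360 = 50.034707 m
RSR: p² = 2 + d² − 2cos(α−β) + 2d(sin β − sin α) = 3.699704; p = √p² = 1.923461; φ = atan2(cos α − cos β, d − sin α + sin β) = 0.827108 rad; t = (α − φ) mod 2π = 0.313395 rad, q = (φ − β) mod 2π = 4.023748 rad → L = 4.33·(0.313395 + 1.923461 + 4.023748) = 4.33·6.260605 = 27.108418 m
LSR: p² = d² − 2 + 2cos(α−β) + 2d(sin α + sin β) = 6.071643; p = √p² = 2.464070; φ = atan2(−cos α − cos β, d + sin α + sin β) − atan2(−2, p) = 0.866037 rad; t = (φ − α) mod 2π = 6.008719 rad, q = (φ − β) mod 2π = 4.062677 rad → L = 4.33·(6.008719 + 2.464070 + 4.062677) = 4.33·12.535467 = 54.278570 m
RSL: p² = d² − 2 + 2cos(α−β) − 2d(sin α + sin β) = -2.240793 < 0 → infeasible
RLR: c = (6 − d² + 2cos(α−β) + 2d(sin α − sin β))/8 = 0.537537; p = 2π − arccos c = 5.279903 rad; φ = atan2(cos α − cos β, d − sin α + sin β) = 0.827108 rad; t = (α − φ + p/2) mod 2π = 2.953347 rad, q = (α − β − t + p) mod 2π = 0.380514 rad → L = 4.33·(2.953347 + 5.279903 + 0.380514) = 4.33·8.613763 = 37.297593 m
LRL: c = (6 − d² + 2cos(α−β) − 2d(sin α − sin β))/8 = -0.382894; p = 2π − arccos c = 4.319461 rad; φ = atan2(cos β − cos α, d + sin α − sin β) = -0.439632 rad; t = (φ − α + p/2) mod 2π = 0.579596 rad, q = (β − α − t + p) mod 2π = 5.685908 rad → L = 4.33·(0.579596 + 4.319461 + 5.685908) = 4.33·10.584965 = 45.832898 m
Shortest: RSR with L = 27.108418 m ≈ 27.1084 m
Convert RSR to answer units (arcs ×180/π): t = 0.313395·180/π = 17.9562°, p = ρ·p = 4.33·1.923461 = 8.3286 m, q = 4.023748·180/π = 230.5438°, L = 27.1084 m.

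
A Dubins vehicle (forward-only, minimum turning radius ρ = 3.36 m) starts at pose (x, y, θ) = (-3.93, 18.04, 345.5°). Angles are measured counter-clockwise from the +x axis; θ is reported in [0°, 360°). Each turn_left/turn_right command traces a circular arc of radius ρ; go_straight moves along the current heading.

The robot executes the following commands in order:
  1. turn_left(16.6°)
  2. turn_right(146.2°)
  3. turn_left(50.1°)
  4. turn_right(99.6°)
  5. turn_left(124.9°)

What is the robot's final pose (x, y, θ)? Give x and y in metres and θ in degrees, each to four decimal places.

set_pose: (x, y, θ) = (-3.9300, 18.0400, 345.5000°), ρ = 3.36
turn_left(16.6°): centre at ρ to the left, rotate +16.6° → (-2.9656, 17.9352, 362.1000° ≡ 2.1000°)
turn_right(146.2°): centre at ρ to the right, rotate −146.2° → (-0.8723, 11.8557, -144.1000° ≡ 215.9000°)
turn_left(50.1°): centre at ρ to the left, rotate +50.1° → (-2.2539, 9.3684, 266.0000°)
turn_right(99.6°): centre at ρ to the right, rotate −99.6° → (-6.3958, 6.3370, 166.4000°)
turn_left(124.9°): centre at ρ to the left, rotate +124.9° → (-10.3163, 1.8507, 291.3000°)

(-10.3163, 1.8507, 291.3000°)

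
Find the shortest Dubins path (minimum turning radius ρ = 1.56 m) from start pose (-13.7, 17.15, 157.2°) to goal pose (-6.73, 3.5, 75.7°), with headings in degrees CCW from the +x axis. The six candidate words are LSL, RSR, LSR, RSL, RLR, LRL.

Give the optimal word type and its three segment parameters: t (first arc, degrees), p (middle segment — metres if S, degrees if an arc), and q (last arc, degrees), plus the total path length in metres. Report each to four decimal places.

LSL: t = 139.9418°, p = 13.2901 m, q = 138.5582°, L = 20.8728 m

Let ψ = atan2(Δy, Δx) = atan2(-13.65, 6.97) = -62.9501° be the start→goal bearing.
Normalize: d = |goal − start| / ρ = 15.326559/1.56 = 9.824717, α = (θ_start − ψ) mod 360° = 220.1501° = 3.842344 rad, β = (θ_goal − ψ) mod 360° = 138.6501° = 2.419901 rad.
Common terms: sin α = -0.644792, cos α = -0.764358, sin β = 0.660656, cos β = -0.750689, cos(α−β) = 0.147809, d² = 96.525066. Work in radians in the unit-radius frame; every candidate has L = ρ·(t + p + q).
LSL: p² = 2 + d² − 2cos(α−β) + 2d(sin α − sin β) = 72.578133; p = √p² = 8.519280; φ = atan2(cos β − cos α, d + sin α − sin β) = 0.001604 rad; t = (φ − α) mod 2π = 2.442445 rad, q = (β − φ) mod 2π = 2.418297 rad → L = 1.56·(2.442445 + 8.519280 + 2.418297) = 1.56·13.380022 = 20.872834 m
RSR: p² = 2 + d² − 2cos(α−β) + 2d(sin β − sin α) = 123.880760; p = √p² = 11.130173; φ = atan2(cos α − cos β, d − sin α + sin β) = -0.001228 rad; t = (α − φ) mod 2π = 3.843572 rad, q = (φ − β) mod 2π = 3.862056 rad → L = 1.56·(3.843572 + 11.130173 + 3.862056) = 1.56·18.835802 = 29.383851 m
LSR: p² = d² − 2 + 2cos(α−β) + 2d(sin α + sin β) = 95.132387; p = √p² = 9.753583; φ = atan2(−cos α − cos β, d + sin α + sin β) − atan2(−2, p) = 0.355009 rad; t = (φ − α) mod 2π = 2.795850 rad, q = (φ − β) mod 2π = 4.218293 rad → L = 1.56·(2.795850 + 9.753583 + 4.218293) = 1.56·16.767727 = 26.157654 m
RSL: p² = d² − 2 + 2cos(α−β) − 2d(sin α + sin β) = 94.508982; p = √p² = 9.721573; φ = atan2(cos α + cos β, d − sin α − sin β) − atan2(2, p) = -0.356143 rad; t = (α − φ) mod 2π = 4.198488 rad, q = (β − φ) mod 2π = 2.776044 rad → L = 1.56·(4.198488 + 9.721573 + 2.776044) = 1.56·16.696105 = 26.045923 m
RLR: c = (6 − d² + 2cos(α−β) + 2d(sin α − sin β))/8 = -14.485095, |c| > 1 → infeasible
LRL: c = (6 − d² + 2cos(α−β) − 2d(sin α − sin β))/8 = -8.072267, |c| > 1 → infeasible
Shortest: LSL with L = 20.872834 m ≈ 20.8728 m
Convert LSL to answer units (arcs ×180/π): t = 2.442445·180/π = 139.9418°, p = ρ·p = 1.56·8.519280 = 13.2901 m, q = 2.418297·180/π = 138.5582°, L = 20.8728 m.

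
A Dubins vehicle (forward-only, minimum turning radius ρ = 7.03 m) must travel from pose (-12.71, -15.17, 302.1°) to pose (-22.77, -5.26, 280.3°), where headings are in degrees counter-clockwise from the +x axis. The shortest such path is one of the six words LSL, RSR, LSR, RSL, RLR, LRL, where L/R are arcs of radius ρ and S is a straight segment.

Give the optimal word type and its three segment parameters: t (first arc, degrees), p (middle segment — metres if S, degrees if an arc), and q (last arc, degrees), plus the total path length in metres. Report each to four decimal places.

Let ψ = atan2(Δy, Δx) = atan2(9.91, -10.06) = 135.4304° be the start→goal bearing.
Normalize: d = |goal − start| / ρ = 14.121321/7.03 = 2.008723, α = (θ_start − ψ) mod 360° = 166.6696° = 2.908934 rad, β = (θ_goal − ψ) mod 360° = 144.8696° = 2.528452 rad.
Common terms: sin α = 0.230565, cos α = -0.973057, sin β = 0.575439, cos β = -0.817845, cos(α−β) = 0.928486, d² = 4.034967. Work in radians in the unit-radius frame; every candidate has L = ρ·(t + p + q).
LSL: p² = 2 + d² − 2cos(α−β) + 2d(sin α − sin β) = 2.792486; p = √p² = 1.671073; φ = atan2(cos β − cos α, d + sin α − sin β) = 0.093016 rad; t = (φ − α) mod 2π = 3.467267 rad, q = (β − φ) mod 2π = 2.435437 rad → L = 7.03·(3.467267 + 1.671073 + 2.435437) = 7.03·7.573777 = 53.243650 m
RSR: p² = 2 + d² − 2cos(α−β) + 2d(sin β − sin α) = 5.563505; p = √p² = 2.358708; φ = atan2(cos α − cos β, d − sin α + sin β) = -0.065851 rad; t = (α − φ) mod 2π = 2.974785 rad, q = (φ − β) mod 2π = 3.688882 rad → L = 7.03·(2.974785 + 2.358708 + 3.688882) = 7.03·9.022375 = 63.427299 m
LSR: p² = d² − 2 + 2cos(α−β) + 2d(sin α + sin β) = 7.130015; p = √p² = 2.670209; φ = atan2(−cos α − cos β, d + sin α + sin β) − atan2(−2, p) = 1.209520 rad; t = (φ − α) mod 2π = 4.583772 rad, q = (φ − β) mod 2π = 4.964253 rad → L = 7.03·(4.583772 + 2.670209 + 4.964253) = 7.03·12.218234 = 85.894186 m
RSL: p² = d² − 2 + 2cos(α−β) − 2d(sin α + sin β) = 0.653862; p = √p² = 0.808617; φ = atan2(cos α + cos β, d − sin α − sin β) − atan2(2, p) = -2.165987 rad; t = (α − φ) mod 2π = 5.074921 rad, q = (β − φ) mod 2π = 4.694439 rad → L = 7.03·(5.074921 + 0.808617 + 4.694439) = 7.03·10.577977 = 74.363180 m
RLR: c = (6 − d² + 2cos(α−β) + 2d(sin α − sin β))/8 = 0.304562; p = 2π − arccos c = 5.021867 rad; φ = atan2(cos α − cos β, d − sin α + sin β) = -0.065851 rad; t = (α − φ + p/2) mod 2π = 5.485719 rad, q = (α − β − t + p) mod 2π = 6.199815 rad → L = 7.03·(5.485719 + 5.021867 + 6.199815) = 7.03·16.707402 = 117.453035 m
LRL: c = (6 − d² + 2cos(α−β) − 2d(sin α − sin β))/8 = 0.650939; p = 2π − arccos c = 5.421210 rad; φ = atan2(cos β − cos α, d + sin α − sin β) = 0.093016 rad; t = (φ − α + p/2) mod 2π = 6.177872 rad, q = (β − α − t + p) mod 2π = 5.146042 rad → L = 7.03·(6.177872 + 5.421210 + 5.146042) = 7.03·16.745124 = 117.718220 m
Shortest: LSL with L = 53.243650 m ≈ 53.2437 m
Convert LSL to answer units (arcs ×180/π): t = 3.467267·180/π = 198.6598°, p = ρ·p = 7.03·1.671073 = 11.7476 m, q = 2.435437·180/π = 139.5402°, L = 53.2437 m.

LSL: t = 198.6598°, p = 11.7476 m, q = 139.5402°, L = 53.2437 m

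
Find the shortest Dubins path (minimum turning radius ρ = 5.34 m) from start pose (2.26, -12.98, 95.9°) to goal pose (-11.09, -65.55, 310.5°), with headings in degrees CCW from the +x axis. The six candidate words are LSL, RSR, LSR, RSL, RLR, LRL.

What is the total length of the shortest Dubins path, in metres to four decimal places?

68.7165 m

Let ψ = atan2(Δy, Δx) = atan2(-52.57, -13.35) = -104.2489° be the start→goal bearing.
Normalize: d = |goal − start| / ρ = 54.238615/5.34 = 10.157044, α = (θ_start − ψ) mod 360° = 200.1489° = 3.493257 rad, β = (θ_goal − ψ) mod 360° = 54.7489° = 0.955548 rad.
Common terms: sin α = -0.344461, cos α = -0.938801, sin β = 0.816630, cos β = 0.577161, cos(α−β) = -0.823136, d² = 103.165544. Work in radians in the unit-radius frame; every candidate has L = ρ·(t + p + q).
LSL: p² = 2 + d² − 2cos(α−β) + 2d(sin α − sin β) = 83.225304; p = √p² = 9.122790; φ = atan2(cos β − cos α, d + sin α − sin β) = 0.166947 rad; t = (φ − α) mod 2π = 2.956876 rad, q = (β − φ) mod 2π = 0.788601 rad → L = 5.34·(2.956876 + 9.122790 + 0.788601) = 5.34·12.868267 = 68.716545 m
RSR: p² = 2 + d² − 2cos(α−β) + 2d(sin β − sin α) = 130.398330; p = √p² = 11.419209; φ = atan2(cos α − cos β, d − sin α + sin β) = -0.133148 rad; t = (α − φ) mod 2π = 3.626406 rad, q = (φ − β) mod 2π = 5.194488 rad → L = 5.34·(3.626406 + 11.419209 + 5.194488) = 5.34·20.240103 = 108.082149 m
LSR: p² = d² − 2 + 2cos(α−β) + 2d(sin α + sin β) = 109.110964; p = √p² = 10.445619; φ = atan2(−cos α − cos β, d + sin α + sin β) − atan2(−2, p) = 0.223188 rad; t = (φ − α) mod 2π = 3.013116 rad, q = (φ − β) mod 2π = 5.550825 rad → L = 5.34·(3.013116 + 10.445619 + 5.550825) = 5.34·19.009561 = 101.511055 m
RSL: p² = d² − 2 + 2cos(α−β) − 2d(sin α + sin β) = 89.927580; p = √p² = 9.483015; φ = atan2(cos α + cos β, d − sin α − sin β) − atan2(2, p) = -0.245181 rad; t = (α − φ) mod 2π = 3.738438 rad, q = (β − φ) mod 2π = 1.200729 rad → L = 5.34·(3.738438 + 9.483015 + 1.200729) = 5.34·14.422182 = 77.014453 m
RLR: c = (6 − d² + 2cos(α−β) + 2d(sin α − sin β))/8 = -15.299791, |c| > 1 → infeasible
LRL: c = (6 − d² + 2cos(α−β) − 2d(sin α − sin β))/8 = -9.403163, |c| > 1 → infeasible
Shortest: LSL with L = 68.716545 m ≈ 68.7165 m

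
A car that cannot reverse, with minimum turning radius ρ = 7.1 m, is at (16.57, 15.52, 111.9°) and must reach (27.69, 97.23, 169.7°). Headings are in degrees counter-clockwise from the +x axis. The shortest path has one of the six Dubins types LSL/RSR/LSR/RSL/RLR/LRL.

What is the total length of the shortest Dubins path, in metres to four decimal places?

86.7844 m

Let ψ = atan2(Δy, Δx) = atan2(81.71, 11.12) = 82.2502° be the start→goal bearing.
Normalize: d = |goal − start| / ρ = 82.463195/7.1 = 11.614534, α = (θ_start − ψ) mod 360° = 29.6498° = 0.517487 rad, β = (θ_goal − ψ) mod 360° = 87.4498° = 1.526288 rad.
Common terms: sin α = 0.494698, cos α = 0.869065, sin β = 0.999010, cos β = 0.044494, cos(α−β) = 0.532876, d² = 134.897411. Work in radians in the unit-radius frame; every candidate has L = ρ·(t + p + q).
LSL: p² = 2 + d² − 2cos(α−β) + 2d(sin α − sin β) = 124.116967; p = √p² = 11.140779; φ = atan2(cos β − cos α, d + sin α − sin β) = -0.074081 rad; t = (φ − α) mod 2π = 5.691617 rad, q = (β − φ) mod 2π = 1.600369 rad → L = 7.1·(5.691617 + 11.140779 + 1.600369) = 7.1·18.432765 = 130.872632 m
RSR: p² = 2 + d² − 2cos(α−β) + 2d(sin β − sin α) = 147.546351; p = √p² = 12.146866; φ = atan2(cos α − cos β, d − sin α + sin β) = 0.067936 rad; t = (α − φ) mod 2π = 0.449552 rad, q = (φ − β) mod 2π = 4.824833 rad → L = 7.1·(0.449552 + 12.146866 + 4.824833) = 7.1·17.421251 = 123.690881 m
LSR: p² = d² − 2 + 2cos(α−β) + 2d(sin α + sin β) = 168.660600; p = √p² = 12.986940; φ = atan2(−cos α − cos β, d + sin α + sin β) − atan2(−2, p) = 0.083219 rad; t = (φ − α) mod 2π = 5.848918 rad, q = (φ − β) mod 2π = 4.840117 rad → L = 7.1·(5.848918 + 12.986940 + 4.840117) = 7.1·23.675974 = 168.099419 m
RSL: p² = d² − 2 + 2cos(α−β) − 2d(sin α + sin β) = 99.265728; p = √p² = 9.963219; φ = atan2(cos α + cos β, d − sin α − sin β) − atan2(2, p) = -0.108084 rad; t = (α − φ) mod 2π = 0.625571 rad, q = (β − φ) mod 2π = 1.634372 rad → L = 7.1·(0.625571 + 9.963219 + 1.634372) = 7.1·12.223162 = 86.784448 m
RLR: c = (6 − d² + 2cos(α−β) + 2d(sin α − sin β))/8 = -17.443294, |c| > 1 → infeasible
LRL: c = (6 − d² + 2cos(α−β) − 2d(sin α − sin β))/8 = -14.514621, |c| > 1 → infeasible
Shortest: RSL with L = 86.784448 m ≈ 86.7844 m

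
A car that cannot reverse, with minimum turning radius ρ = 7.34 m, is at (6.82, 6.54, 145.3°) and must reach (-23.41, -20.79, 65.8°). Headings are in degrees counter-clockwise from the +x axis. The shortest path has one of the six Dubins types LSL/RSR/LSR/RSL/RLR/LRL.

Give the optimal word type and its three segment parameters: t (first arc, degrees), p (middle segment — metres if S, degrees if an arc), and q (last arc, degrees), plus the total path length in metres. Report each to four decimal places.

LSR: t = 114.3604°, p = 27.3838 m, q = 193.8604°, L = 66.8691 m

Let ψ = atan2(Δy, Δx) = atan2(-27.33, -30.23) = -137.8842° be the start→goal bearing.
Normalize: d = |goal − start| / ρ = 40.752691/7.34 = 5.552138, α = (θ_start − ψ) mod 360° = 283.1842° = 4.942498 rad, β = (θ_goal − ψ) mod 360° = 203.6842° = 3.554961 rad.
Common terms: sin α = -0.973642, cos α = 0.228083, sin β = -0.401696, cos β = -0.915773, cos(α−β) = 0.182236, d² = 30.826233. Work in radians in the unit-radius frame; every candidate has L = ρ·(t + p + q).
LSL: p² = 2 + d² − 2cos(α−β) + 2d(sin α − sin β) = 26.110721; p = √p² = 5.109865; φ = atan2(cos β − cos α, d + sin α − sin β) = -0.225766 rad; t = (φ − α) mod 2π = 1.114922 rad, q = (β − φ) mod 2π = 3.780726 rad → L = 7.34·(1.114922 + 5.109865 + 3.780726) = 7.34·10.005514 = 73.440470 m
RSR: p² = 2 + d² − 2cos(α−β) + 2d(sin β − sin α) = 38.812803; p = √p² = 6.229992; φ = atan2(cos α − cos β, d − sin α + sin β) = 0.184652 rad; t = (α − φ) mod 2π = 4.757845 rad, q = (φ − β) mod 2π = 2.912877 rad → L = 7.34·(4.757845 + 6.229992 + 2.912877) = 7.34·13.900714 = 102.031243 m
LSR: p² = d² − 2 + 2cos(α−β) + 2d(sin α + sin β) = 13.918576; p = √p² = 3.730761; φ = atan2(−cos α − cos β, d + sin α + sin β) − atan2(−2, p) = 0.655277 rad; t = (φ − α) mod 2π = 1.995965 rad, q = (φ − β) mod 2π = 3.383502 rad → L = 7.34·(1.995965 + 3.730761 + 3.383502) = 7.34·9.110228 = 66.869071 m
RSL: p² = d² − 2 + 2cos(α−β) − 2d(sin α + sin β) = 44.462832; p = √p² = 6.668046; φ = atan2(cos α + cos β, d − sin α − sin β) − atan2(2, p) = -0.390346 rad; t = (α − φ) mod 2π = 5.332843 rad, q = (β − φ) mod 2π = 3.945306 rad → L = 7.34·(5.332843 + 6.668046 + 3.945306) = 7.34·15.946195 = 117.045073 m
RLR: c = (6 − d² + 2cos(α−β) + 2d(sin α − sin β))/8 = -3.851600, |c| > 1 → infeasible
LRL: c = (6 − d² + 2cos(α−β) − 2d(sin α − sin β))/8 = -2.263840, |c| > 1 → infeasible
Shortest: LSR with L = 66.869071 m ≈ 66.8691 m
Convert LSR to answer units (arcs ×180/π): t = 1.995965·180/π = 114.3604°, p = ρ·p = 7.34·3.730761 = 27.3838 m, q = 3.383502·180/π = 193.8604°, L = 66.8691 m.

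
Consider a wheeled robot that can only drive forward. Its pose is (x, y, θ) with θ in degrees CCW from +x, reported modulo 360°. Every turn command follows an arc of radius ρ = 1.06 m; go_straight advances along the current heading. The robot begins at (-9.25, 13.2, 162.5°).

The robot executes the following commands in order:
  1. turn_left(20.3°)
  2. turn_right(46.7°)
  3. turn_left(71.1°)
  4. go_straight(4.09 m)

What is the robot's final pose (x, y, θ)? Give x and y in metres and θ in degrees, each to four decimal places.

(-15.2646, 11.8522, 207.2000°)

set_pose: (x, y, θ) = (-9.2500, 13.2000, 162.5000°), ρ = 1.06
turn_left(20.3°): centre at ρ to the left, rotate +20.3° → (-9.6205, 13.2478, 182.8000°)
turn_right(46.7°): centre at ρ to the right, rotate −46.7° → (-10.4073, 13.5427, 136.1000°)
turn_left(71.1°): centre at ρ to the left, rotate +71.1° → (-11.6268, 13.7217, 207.2000°)
go_straight(4.09): x += 4.09·cos θ, y += 4.09·sin θ → (-15.2646, 11.8522, 207.2000°)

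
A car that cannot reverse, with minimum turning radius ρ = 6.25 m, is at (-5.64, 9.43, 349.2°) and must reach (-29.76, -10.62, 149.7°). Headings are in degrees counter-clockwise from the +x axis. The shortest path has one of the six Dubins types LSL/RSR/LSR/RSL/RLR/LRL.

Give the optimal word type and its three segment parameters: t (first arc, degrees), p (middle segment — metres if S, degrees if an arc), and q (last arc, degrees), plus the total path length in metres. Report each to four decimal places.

Let ψ = atan2(Δy, Δx) = atan2(-20.05, -24.12) = -140.2646° be the start→goal bearing.
Normalize: d = |goal − start| / ρ = 31.365218/6.25 = 5.018435, α = (θ_start − ψ) mod 360° = 129.4646° = 2.259583 rad, β = (θ_goal − ψ) mod 360° = 289.9646° = 5.060837 rad.
Common terms: sin α = 0.772017, cos α = -0.635601, sin β = -0.939904, cos β = 0.341439, cos(α−β) = -0.942641, d² = 25.184689. Work in radians in the unit-radius frame; every candidate has L = ρ·(t + p + q).
LSL: p² = 2 + d² − 2cos(α−β) + 2d(sin α − sin β) = 46.252302; p = √p² = 6.800905; φ = atan2(cos β − cos α, d + sin α − sin β) = 0.144162 rad; t = (φ − α) mod 2π = 4.167764 rad, q = (β − φ) mod 2π = 4.916675 rad → L = 6.25·(4.167764 + 6.800905 + 4.916675) = 6.25·15.885343 = 99.283396 m
RSR: p² = 2 + d² − 2cos(α−β) + 2d(sin β − sin α) = 11.887641; p = √p² = 3.447846; φ = atan2(cos α − cos β, d − sin α + sin β) = -0.287314 rad; t = (α − φ) mod 2π = 2.546897 rad, q = (φ − β) mod 2π = 0.935035 rad → L = 6.25·(2.546897 + 3.447846 + 0.935035) = 6.25·6.929778 = 43.311111 m
LSR: p² = d² − 2 + 2cos(α−β) + 2d(sin α + sin β) = 19.614353; p = √p² = 4.428809; φ = atan2(−cos α − cos β, d + sin α + sin β) − atan2(−2, p) = 0.484745 rad; t = (φ − α) mod 2π = 4.508347 rad, q = (φ − β) mod 2π = 1.707094 rad → L = 6.25·(4.508347 + 4.428809 + 1.707094) = 6.25·10.644250 = 66.526562 m
RSL: p² = d² − 2 + 2cos(α−β) − 2d(sin α + sin β) = 22.984459; p = √p² = 4.794211; φ = atan2(cos α + cos β, d − sin α − sin β) − atan2(2, p) = -0.451878 rad; t = (α − φ) mod 2π = 2.711461 rad, q = (β − φ) mod 2π = 5.512715 rad → L = 6.25·(2.711461 + 4.794211 + 5.512715) = 6.25·13.018387 = 81.364919 m
RLR: c = (6 − d² + 2cos(α−β) + 2d(sin α − sin β))/8 = -0.485955; p = 2π − arccos c = 4.204933 rad; φ = atan2(cos α − cos β, d − sin α + sin β) = -0.287314 rad; t = (α − φ + p/2) mod 2π = 4.649364 rad, q = (α − β − t + p) mod 2π = 3.037501 rad → L = 6.25·(4.649364 + 4.204933 + 3.037501) = 6.25·11.891799 = 74.323741 m
LRL: c = (6 − d² + 2cos(α−β) − 2d(sin α − sin β))/8 = -4.781538, |c| > 1 → infeasible
Shortest: RSR with L = 43.311111 m ≈ 43.3111 m
Convert RSR to answer units (arcs ×180/π): t = 2.546897·180/π = 145.9265°, p = ρ·p = 6.25·3.447846 = 21.5490 m, q = 0.935035·180/π = 53.5735°, L = 43.3111 m.

RSR: t = 145.9265°, p = 21.5490 m, q = 53.5735°, L = 43.3111 m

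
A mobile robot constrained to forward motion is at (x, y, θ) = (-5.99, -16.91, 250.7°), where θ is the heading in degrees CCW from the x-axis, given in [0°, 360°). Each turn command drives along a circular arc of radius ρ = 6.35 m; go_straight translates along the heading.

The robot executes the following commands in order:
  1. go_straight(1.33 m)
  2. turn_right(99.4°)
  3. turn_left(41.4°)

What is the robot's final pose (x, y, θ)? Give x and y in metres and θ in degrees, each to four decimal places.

set_pose: (x, y, θ) = (-5.9900, -16.9100, 250.7000°), ρ = 6.35
go_straight(1.33): x += 1.33·cos θ, y += 1.33·sin θ → (-6.4296, -18.1653, 250.7000°)
turn_right(99.4°): centre at ρ to the right, rotate −99.4° → (-15.4721, -21.6364, 151.3000°)
turn_left(41.4°): centre at ρ to the left, rotate +41.4° → (-19.9176, -21.0116, 192.7000°)

(-19.9176, -21.0116, 192.7000°)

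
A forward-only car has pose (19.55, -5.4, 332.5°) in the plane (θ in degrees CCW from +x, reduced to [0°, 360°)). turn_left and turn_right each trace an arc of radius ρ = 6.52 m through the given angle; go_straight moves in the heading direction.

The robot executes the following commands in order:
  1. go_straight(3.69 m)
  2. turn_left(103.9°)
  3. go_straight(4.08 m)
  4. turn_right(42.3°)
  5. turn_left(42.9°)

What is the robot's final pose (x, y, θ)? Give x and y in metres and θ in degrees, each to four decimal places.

(38.5096, 8.9100, 77.0000°)

set_pose: (x, y, θ) = (19.5500, -5.4000, 332.5000°), ρ = 6.52
go_straight(3.69): x += 3.69·cos θ, y += 3.69·sin θ → (22.8231, -7.1039, 332.5000°)
turn_left(103.9°): centre at ρ to the left, rotate +103.9° → (32.1709, -2.8537, 436.4000° ≡ 76.4000°)
go_straight(4.08): x += 4.08·cos θ, y += 4.08·sin θ → (33.1302, 1.1119, 76.4000°)
turn_right(42.3°): centre at ρ to the right, rotate −42.3° → (35.8121, 4.9778, 34.1000°)
turn_left(42.9°): centre at ρ to the left, rotate +42.9° → (38.5096, 8.9100, 77.0000°)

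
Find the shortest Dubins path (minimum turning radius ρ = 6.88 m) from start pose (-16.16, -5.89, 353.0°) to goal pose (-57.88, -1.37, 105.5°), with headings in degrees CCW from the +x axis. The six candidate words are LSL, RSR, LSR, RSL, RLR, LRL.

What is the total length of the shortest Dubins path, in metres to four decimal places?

66.4222 m

Let ψ = atan2(Δy, Δx) = atan2(4.52, -41.72) = 173.8166° be the start→goal bearing.
Normalize: d = |goal − start| / ρ = 41.964137/6.88 = 6.099439, α = (θ_start − ψ) mod 360° = 179.1834° = 3.127340 rad, β = (θ_goal − ψ) mod 360° = 291.6834° = 5.090835 rad.
Common terms: sin α = 0.014252, cos α = -0.999898, sin β = -0.929240, cos β = 0.369477, cos(α−β) = -0.382683, d² = 37.203150. Work in radians in the unit-radius frame; every candidate has L = ρ·(t + p + q).
LSL: p² = 2 + d² − 2cos(α−β) + 2d(sin α − sin β) = 51.478059; p = √p² = 7.174821; φ = atan2(cos β − cos α, d + sin α − sin β) = 0.192037 rad; t = (φ − α) mod 2π = 3.347882 rad, q = (β − φ) mod 2π = 4.898799 rad → L = 6.88·(3.347882 + 7.174821 + 4.898799) = 6.88·15.421502 = 106.099933 m
RSR: p² = 2 + d² − 2cos(α−β) + 2d(sin β − sin α) = 28.458975; p = √p² = 5.334695; φ = atan2(cos α − cos β, d − sin α + sin β) = -0.259598 rad; t = (α − φ) mod 2π = 3.386938 rad, q = (φ − β) mod 2π = 0.932752 rad → L = 6.88·(3.386938 + 5.334695 + 0.932752) = 6.88·9.654385 = 66.422171 m
LSR: p² = d² − 2 + 2cos(α−β) + 2d(sin α + sin β) = 23.275962; p = √p² = 4.824517; φ = atan2(−cos α − cos β, d + sin α + sin β) − atan2(−2, p) = 0.513990 rad; t = (φ − α) mod 2π = 3.669835 rad, q = (φ − β) mod 2π = 1.706340 rad → L = 6.88·(3.669835 + 4.824517 + 1.706340) = 6.88·10.200692 = 70.180761 m
RSL: p² = d² − 2 + 2cos(α−β) − 2d(sin α + sin β) = 45.599605; p = √p² = 6.752748; φ = atan2(cos α + cos β, d − sin α − sin β) − atan2(2, p) = -0.377579 rad; t = (α − φ) mod 2π = 3.504919 rad, q = (β − φ) mod 2π = 5.468414 rad → L = 6.88·(3.504919 + 6.752748 + 5.468414) = 6.88·15.726081 = 108.195436 m
RLR: c = (6 − d² + 2cos(α−β) + 2d(sin α − sin β))/8 = -2.557372, |c| > 1 → infeasible
LRL: c = (6 − d² + 2cos(α−β) − 2d(sin α − sin β))/8 = -5.434757, |c| > 1 → infeasible
Shortest: RSR with L = 66.422171 m ≈ 66.4222 m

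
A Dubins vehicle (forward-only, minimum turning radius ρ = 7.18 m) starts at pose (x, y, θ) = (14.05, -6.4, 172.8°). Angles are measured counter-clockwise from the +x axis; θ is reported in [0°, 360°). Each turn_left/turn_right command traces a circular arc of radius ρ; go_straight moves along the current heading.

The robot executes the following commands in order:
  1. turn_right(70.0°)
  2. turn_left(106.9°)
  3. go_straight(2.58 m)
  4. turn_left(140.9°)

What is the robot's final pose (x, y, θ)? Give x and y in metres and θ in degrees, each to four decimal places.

set_pose: (x, y, θ) = (14.0500, -6.4000, 172.8000°), ρ = 7.18
turn_right(70.0°): centre at ρ to the right, rotate −70.0° → (7.9483, -0.8673, 102.8000°)
turn_left(106.9°): centre at ρ to the left, rotate +106.9° → (-2.6106, 3.7787, 209.7000°)
go_straight(2.58): x += 2.58·cos θ, y += 2.58·sin θ → (-4.8517, 2.5004, 209.7000°)
turn_left(140.9°): centre at ρ to the left, rotate +140.9° → (-2.4670, -10.8199, 350.6000°)

(-2.4670, -10.8199, 350.6000°)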